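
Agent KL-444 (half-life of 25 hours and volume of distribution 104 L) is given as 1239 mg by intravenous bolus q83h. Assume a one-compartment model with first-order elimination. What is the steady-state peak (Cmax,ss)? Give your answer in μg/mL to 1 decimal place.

τ/t½ = 83/25 ≈ 3.32, so fraction remaining f = (1/2)^(83/25) ≈ 0.1001.
At steady state, accumulation factor R = 1/(1 − e^(−kτ)) ≈ 1.1112.
Single-dose peak C₀ = D/Vd = 1239/104 ≈ 11.913 μg/mL.
Steady-state peak Cmax,ss = C₀·R ≈ 11.913 × 1.1112 ≈ 13.238 μg/mL.

13.2 μg/mL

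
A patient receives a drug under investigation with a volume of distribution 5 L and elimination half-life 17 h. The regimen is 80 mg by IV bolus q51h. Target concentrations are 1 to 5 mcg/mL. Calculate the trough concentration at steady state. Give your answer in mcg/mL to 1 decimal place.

2.3 mcg/mL

The dosing interval is 3 half-lives, so f = 2^(−3) = 0.125.
At steady state, R = 1/(1 − 0.125) = 8/7.
Single-dose peak C₀ = D/Vd = 80/5 = 16 mcg/mL.
Steady-state peak Cmax,ss = C₀·R = 16 × 8/7 ≈ 18.286 mcg/mL.
Steady-state trough Cmin,ss = Cmax,ss·f ≈ 18.286 × 0.125 ≈ 2.286 mcg/mL.
Trough 2.3 mcg/mL vs MEC 1 mcg/mL: adequate.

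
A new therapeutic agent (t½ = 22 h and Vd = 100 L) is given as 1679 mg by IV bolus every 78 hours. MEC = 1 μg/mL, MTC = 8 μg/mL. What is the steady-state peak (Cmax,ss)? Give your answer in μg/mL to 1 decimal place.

k = ln2/t½ = ln2/22 ≈ 0.031507 h⁻¹; fraction remaining f = e^(−kτ) = e^(−0.031507×78) ≈ 0.0856.
Accumulation ratio R = 1/(1 − f) ≈ 1/0.9144 ≈ 1.0936.
Single-dose peak C₀ = D/Vd = 1679/100 ≈ 16.790 μg/mL.
Steady-state peak Cmax,ss = C₀·R ≈ 16.790 × 1.0936 ≈ 18.362 μg/mL.
Peak 18.4 μg/mL vs MTC 8 μg/mL: exceeds toxic threshold.

18.4 μg/mL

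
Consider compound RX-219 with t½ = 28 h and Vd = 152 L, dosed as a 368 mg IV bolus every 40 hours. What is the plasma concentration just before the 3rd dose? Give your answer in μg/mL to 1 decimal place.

f = (1/2)^(τ/t½) = (1/2)^(40/28) ≈ 0.3715.
C₀ = D/Vd = 368/152 ≈ 2.421 μg/mL.
Before the 3rd dose, 2 doses have been given. Superposition: Cmin = C₀·(f + f²).
≈ 2.421 × (0.3715 + 0.1380) ≈ 2.421 × 0.5095 ≈ 1.233 μg/mL.

1.2 μg/mL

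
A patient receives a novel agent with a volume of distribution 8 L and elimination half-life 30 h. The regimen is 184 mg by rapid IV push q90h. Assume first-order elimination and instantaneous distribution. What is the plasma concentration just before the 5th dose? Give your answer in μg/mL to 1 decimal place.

3.3 μg/mL

f = (1/2)^(τ/t½) = (1/2)^(90/30) ≈ 0.1250.
C₀ = D/Vd = 184/8 ≈ 23.000 μg/mL.
Before the 5th dose, 4 doses have been given. Superposition: Cmin = C₀·(f + f² + … + f^4).
≈ 23.000 × (0.1250 + 0.0156 + 0.0020 + 0.0002) ≈ 23.000 × 0.1428 ≈ 3.284 μg/mL.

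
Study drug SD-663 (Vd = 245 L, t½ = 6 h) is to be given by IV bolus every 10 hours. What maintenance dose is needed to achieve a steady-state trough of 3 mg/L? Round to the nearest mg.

τ/t½ = 10/6 ≈ 1.6667, so f = (1/2)^(10/6) ≈ 0.314980.
Cmin,ss = (D/Vd)·f/(1−f), so D = Cmin,ss·Vd·(1−f)/f.
D = 3 × 245 × (1−f)/f ≈ 3 × 245 × 2.17480 ≈ 1598.48 mg.

1598 mg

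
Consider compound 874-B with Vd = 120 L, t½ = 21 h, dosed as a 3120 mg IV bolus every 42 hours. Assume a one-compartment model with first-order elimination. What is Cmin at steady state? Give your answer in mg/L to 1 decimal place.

8.7 mg/L

The dosing interval is 2 half-lives, so f = 2^(−2) = 0.25.
Accumulation ratio R = 1/(1 − f) = 1/0.75 = 4/3.
Single-dose peak C₀ = D/Vd = 3120/120 = 26 mg/L.
Steady-state peak Cmax,ss = C₀·R = 26 × 4/3 ≈ 34.667 mg/L.
Steady-state trough Cmin,ss = Cmax,ss·f ≈ 34.667 × 0.25 ≈ 8.667 mg/L.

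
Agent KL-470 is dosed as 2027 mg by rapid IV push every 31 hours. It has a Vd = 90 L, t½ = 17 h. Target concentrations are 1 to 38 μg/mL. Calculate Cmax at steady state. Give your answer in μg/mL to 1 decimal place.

31.4 μg/mL

k = ln2/t½ = ln2/17 ≈ 0.040773 h⁻¹; fraction remaining f = e^(−kτ) = e^(−0.040773×31) ≈ 0.2825.
At steady state, accumulation factor R = 1/(1 − e^(−kτ)) ≈ 1.3937.
Single-dose peak C₀ = D/Vd = 2027/90 ≈ 22.522 μg/mL.
Steady-state peak Cmax,ss = C₀·R ≈ 22.522 × 1.3937 ≈ 31.389 μg/mL.
Peak 31.4 μg/mL vs MTC 38 μg/mL: below toxic threshold.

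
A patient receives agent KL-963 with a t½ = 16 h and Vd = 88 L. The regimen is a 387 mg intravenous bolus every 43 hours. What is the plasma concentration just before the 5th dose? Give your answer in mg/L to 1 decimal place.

0.8 mg/L

f = (1/2)^(τ/t½) = (1/2)^(43/16) ≈ 0.1552.
C₀ = D/Vd = 387/88 ≈ 4.398 mg/L.
Before the 5th dose, 4 doses have been given. Superposition: Cmin = C₀·(f + f² + … + f^4).
≈ 4.398 × (0.1552 + 0.0241 + 0.0037 + 0.0006) ≈ 4.398 × 0.1836 ≈ 0.807 mg/L.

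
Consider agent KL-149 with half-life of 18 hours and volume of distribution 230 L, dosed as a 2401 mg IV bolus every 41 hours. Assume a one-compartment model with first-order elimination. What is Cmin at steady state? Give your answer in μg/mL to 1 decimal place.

k = ln2/t½ = ln2/18 ≈ 0.038508 h⁻¹; fraction remaining f = e^(−kτ) = e^(−0.038508×41) ≈ 0.2062.
Single-dose peak C₀ = D/Vd = 2401/230 ≈ 10.439 μg/mL.
Steady-state trough Cmin,ss = C₀·f/(1−f) ≈ 10.439 × 0.2062/0.7938 ≈ 2.712 μg/mL.

2.7 μg/mL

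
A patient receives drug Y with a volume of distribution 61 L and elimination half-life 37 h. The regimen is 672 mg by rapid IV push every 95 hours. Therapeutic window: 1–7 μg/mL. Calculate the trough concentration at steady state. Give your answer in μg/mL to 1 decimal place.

Over one 95-h interval, 95/37 ≈ 2.5676 half-lives elapse, leaving f ≈ 0.1687 of each dose.
At steady state, accumulation factor R = 1/(1 − e^(−kτ)) ≈ 1.2029.
Single-dose peak C₀ = D/Vd = 672/61 ≈ 11.016 μg/mL.
Cmax,ss = C₀/(1 − f) ≈ 11.016/0.8313 ≈ 13.252 μg/mL.
One interval later, Cmin,ss = Cmax,ss·e^(−kτ) ≈ 13.252 × 0.1687 ≈ 2.236 μg/mL.
Trough 2.2 μg/mL vs MEC 1 μg/mL: adequate.

2.2 μg/mL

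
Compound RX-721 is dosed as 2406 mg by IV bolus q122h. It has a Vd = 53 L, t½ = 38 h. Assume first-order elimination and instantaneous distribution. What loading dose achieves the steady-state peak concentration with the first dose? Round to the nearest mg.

f = (1/2)^(122/38) ≈ 0.108028; accumulation ratio R = 1/(1−f) ≈ 1.12111.
Loading dose to hit Cmax,ss on first dose: D_load = D_maint·R ≈ 2406 × 1.12111 ≈ 2697.39 mg.

2697 mg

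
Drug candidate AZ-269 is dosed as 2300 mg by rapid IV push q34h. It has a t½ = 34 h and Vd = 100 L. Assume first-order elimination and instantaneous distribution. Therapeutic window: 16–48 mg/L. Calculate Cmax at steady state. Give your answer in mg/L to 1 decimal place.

τ = 34 h = 1 half-life, so f = (1/2)^1 = 0.5.
At steady state, R = 1/(1 − 0.5) = 2/1.
Single-dose peak C₀ = D/Vd = 2300/100 = 23 mg/L.
Steady-state peak Cmax,ss = C₀·R = 23 × 2/1 ≈ 46.000 mg/L.
Peak 46.0 mg/L vs MTC 48 mg/L: below toxic threshold.

46.0 mg/L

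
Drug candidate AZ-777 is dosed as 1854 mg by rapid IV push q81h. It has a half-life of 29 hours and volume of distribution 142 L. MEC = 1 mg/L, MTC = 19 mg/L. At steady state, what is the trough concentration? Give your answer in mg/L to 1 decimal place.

k = ln2/t½ = ln2/29 ≈ 0.023902 h⁻¹; fraction remaining f = e^(−kτ) = e^(−0.023902×81) ≈ 0.1443.
Single-dose peak C₀ = D/Vd = 1854/142 ≈ 13.056 mg/L.
Steady-state trough Cmin,ss = C₀·f/(1−f) ≈ 13.056 × 0.1443/0.8557 ≈ 2.202 mg/L.
Trough 2.2 mg/L vs MEC 1 mg/L: adequate.

2.2 mg/L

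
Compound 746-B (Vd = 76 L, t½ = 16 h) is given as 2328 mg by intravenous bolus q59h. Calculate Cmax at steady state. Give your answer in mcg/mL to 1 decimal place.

τ/t½ = 59/16 ≈ 3.6875, so fraction remaining f = (1/2)^(59/16) ≈ 0.0776.
Accumulation ratio R = 1/(1 − f) ≈ 1/0.9224 ≈ 1.0841.
Each bolus raises the concentration by D/Vd = 2328/76 ≈ 30.632 mcg/mL.
Steady-state peak Cmax,ss = C₀·R ≈ 30.632 × 1.0841 ≈ 33.208 mcg/mL.

33.2 mcg/mL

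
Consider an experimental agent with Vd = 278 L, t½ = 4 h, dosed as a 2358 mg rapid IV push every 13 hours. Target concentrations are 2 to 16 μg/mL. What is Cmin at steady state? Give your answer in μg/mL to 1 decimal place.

Over one 13-h interval, 13/4 ≈ 3.25 half-lives elapse, leaving f ≈ 0.1051 of each dose.
At steady state, accumulation factor R = 1/(1 − e^(−kτ)) ≈ 1.1174.
Each bolus raises the concentration by D/Vd = 2358/278 ≈ 8.482 μg/mL.
Steady-state peak Cmax,ss = C₀·R ≈ 8.482 × 1.1174 ≈ 9.478 μg/mL.
Steady-state trough Cmin,ss = Cmax,ss·f ≈ 9.478 × 0.1051 ≈ 0.996 μg/mL.
Trough 1.0 μg/mL vs MEC 2 μg/mL: subtherapeutic.

1.0 μg/mL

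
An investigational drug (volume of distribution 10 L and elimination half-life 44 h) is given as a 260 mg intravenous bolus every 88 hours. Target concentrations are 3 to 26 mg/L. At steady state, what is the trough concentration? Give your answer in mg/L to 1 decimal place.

8.7 mg/L

The dosing interval is 2 half-lives, so f = 2^(−2) = 0.25.
Accumulation ratio R = 1/(1 − f) = 1/0.75 = 4/3.
Single-dose peak C₀ = D/Vd = 260/10 = 26 mg/L.
Steady-state peak Cmax,ss = C₀·R = 26 × 4/3 ≈ 34.667 mg/L.
Steady-state trough Cmin,ss = Cmax,ss·f ≈ 34.667 × 0.25 ≈ 8.667 mg/L.
Trough 8.7 mg/L vs MEC 3 mg/L: adequate.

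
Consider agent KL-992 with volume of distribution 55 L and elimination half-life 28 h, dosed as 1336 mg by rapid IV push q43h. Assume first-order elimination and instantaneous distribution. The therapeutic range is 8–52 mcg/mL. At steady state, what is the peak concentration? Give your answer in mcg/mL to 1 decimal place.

37.1 mcg/mL

τ/t½ = 43/28 ≈ 1.5357, so fraction remaining f = (1/2)^(43/28) ≈ 0.3449.
Accumulation ratio R = 1/(1 − f) ≈ 1/0.6551 ≈ 1.5265.
Single-dose peak C₀ = D/Vd = 1336/55 ≈ 24.291 mcg/mL.
Steady-state peak Cmax,ss = C₀·R ≈ 24.291 × 1.5265 ≈ 37.080 mcg/mL.
Peak 37.1 mcg/mL vs MTC 52 mcg/mL: below toxic threshold.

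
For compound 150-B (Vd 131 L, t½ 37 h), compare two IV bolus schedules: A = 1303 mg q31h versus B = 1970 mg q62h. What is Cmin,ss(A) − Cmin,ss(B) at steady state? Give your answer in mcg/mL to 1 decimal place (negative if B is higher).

Regimen A: f = (1/2)^(31/37) ≈ 0.5595; Cmin,ss = (1303/131)·f/(1−f) ≈ 12.634 mcg/mL.
Regimen B: f = (1/2)^(62/37) ≈ 0.3130; Cmin,ss = (1970/131)·f/(1−f) ≈ 6.851 mcg/mL.
Difference ≈ 12.634 − 6.851 ≈ 5.783 mcg/mL.

5.8 mcg/mL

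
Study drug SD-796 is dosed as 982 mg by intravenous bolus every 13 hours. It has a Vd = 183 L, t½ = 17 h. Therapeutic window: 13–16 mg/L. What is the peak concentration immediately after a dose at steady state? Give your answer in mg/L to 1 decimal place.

13.0 mg/L

k = ln2/t½ = ln2/17 ≈ 0.040773 h⁻¹; fraction remaining f = e^(−kτ) = e^(−0.040773×13) ≈ 0.5886.
Accumulation ratio R = 1/(1 − f) ≈ 1/0.4114 ≈ 2.4307.
Each bolus raises the concentration by D/Vd = 982/183 ≈ 5.366 mg/L.
Cmax,ss = C₀/(1 − f) ≈ 5.366/0.4114 ≈ 13.043 mg/L.
Peak 13.0 mg/L vs MTC 16 mg/L: below toxic threshold.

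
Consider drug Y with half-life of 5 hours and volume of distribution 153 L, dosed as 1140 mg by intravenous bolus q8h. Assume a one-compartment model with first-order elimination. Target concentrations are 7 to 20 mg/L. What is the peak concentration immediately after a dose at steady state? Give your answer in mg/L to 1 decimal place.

11.1 mg/L

k = ln2/t½ = ln2/5 ≈ 0.138629 h⁻¹; fraction remaining f = e^(−kτ) = e^(−0.138629×8) ≈ 0.3299.
At steady state, accumulation factor R = 1/(1 − e^(−kτ)) ≈ 1.4923.
Single-dose peak C₀ = D/Vd = 1140/153 ≈ 7.451 mg/L.
Cmax,ss = C₀/(1 − f) ≈ 7.451/0.6701 ≈ 11.119 mg/L.
Peak 11.1 mg/L vs MTC 20 mg/L: below toxic threshold.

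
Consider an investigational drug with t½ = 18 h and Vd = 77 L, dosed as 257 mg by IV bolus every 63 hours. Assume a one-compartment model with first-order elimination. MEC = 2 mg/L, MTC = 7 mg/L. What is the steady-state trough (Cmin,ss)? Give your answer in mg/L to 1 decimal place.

0.3 mg/L

k = ln2/t½ = ln2/18 ≈ 0.038508 h⁻¹; fraction remaining f = e^(−kτ) = e^(−0.038508×63) ≈ 0.0884.
Accumulation ratio R = 1/(1 − f) ≈ 1/0.9116 ≈ 1.0970.
Single-dose peak C₀ = D/Vd = 257/77 ≈ 3.338 mg/L.
Steady-state peak Cmax,ss = C₀·R ≈ 3.338 × 1.0970 ≈ 3.662 mg/L.
Steady-state trough Cmin,ss = Cmax,ss·f ≈ 3.662 × 0.0884 ≈ 0.324 mg/L.
Trough 0.3 mg/L vs MEC 2 mg/L: subtherapeutic.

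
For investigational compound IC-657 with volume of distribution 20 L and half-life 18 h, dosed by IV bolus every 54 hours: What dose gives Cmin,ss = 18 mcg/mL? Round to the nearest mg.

τ/t½ = 54/18 ≈ 3, so f = (1/2)^(54/18) ≈ 0.125000.
Cmin,ss = (D/Vd)·f/(1−f), so D = Cmin,ss·Vd·(1−f)/f.
D = 18 × 20 × (1−f)/f ≈ 18 × 20 × 7.00000 ≈ 2520.00 mg.

2520 mg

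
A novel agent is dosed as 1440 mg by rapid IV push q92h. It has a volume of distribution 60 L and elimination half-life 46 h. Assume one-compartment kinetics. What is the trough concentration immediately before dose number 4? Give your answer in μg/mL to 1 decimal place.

7.9 μg/mL

f = (1/2)^(τ/t½) = (1/2)^(92/46) ≈ 0.2500.
C₀ = D/Vd = 1440/60 ≈ 24.000 μg/mL.
Before the 4th dose, 3 doses have been given. Superposition: Cmin = C₀·(f + f² + … + f^3).
≈ 24.000 × (0.2500 + 0.0625 + 0.0156) ≈ 24.000 × 0.3281 ≈ 7.874 μg/mL.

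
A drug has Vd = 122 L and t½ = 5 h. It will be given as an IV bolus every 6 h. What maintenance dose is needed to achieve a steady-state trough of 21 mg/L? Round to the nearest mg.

τ/t½ = 6/5 ≈ 1.2, so f = (1/2)^(6/5) ≈ 0.435275.
Cmin,ss = (D/Vd)·f/(1−f), so D = Cmin,ss·Vd·(1−f)/f.
D = 21 × 122 × (1−f)/f ≈ 21 × 122 × 1.29740 ≈ 3323.94 mg.

3324 mg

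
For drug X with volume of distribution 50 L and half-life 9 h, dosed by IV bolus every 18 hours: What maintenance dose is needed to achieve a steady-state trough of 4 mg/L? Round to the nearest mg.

600 mg

τ/t½ = 18/9 ≈ 2, so f = (1/2)^(18/9) ≈ 0.250000.
Cmin,ss = (D/Vd)·f/(1−f), so D = Cmin,ss·Vd·(1−f)/f.
D = 4 × 50 × (1−f)/f ≈ 4 × 50 × 3.00000 ≈ 600.00 mg.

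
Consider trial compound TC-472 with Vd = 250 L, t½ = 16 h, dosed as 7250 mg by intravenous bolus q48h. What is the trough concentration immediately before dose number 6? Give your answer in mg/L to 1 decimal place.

f = (1/2)^(τ/t½) = (1/2)^(48/16) ≈ 0.1250.
C₀ = D/Vd = 7250/250 ≈ 29.000 mg/L.
Before the 6th dose, 5 doses have been given. Superposition: Cmin = C₀·(f + f² + … + f^5).
≈ 29.000 × (0.1250 + 0.0156 + 0.0020 + 0.0002 + 0.0000) ≈ 29.000 × 0.1428 ≈ 4.141 mg/L.

4.1 mg/L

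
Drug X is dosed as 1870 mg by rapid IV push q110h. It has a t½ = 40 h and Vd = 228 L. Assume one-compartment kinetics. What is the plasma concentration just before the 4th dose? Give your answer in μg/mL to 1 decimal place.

f = (1/2)^(τ/t½) = (1/2)^(110/40) ≈ 0.1487.
C₀ = D/Vd = 1870/228 ≈ 8.202 μg/mL.
Before the 4th dose, 3 doses have been given. Superposition: Cmin = C₀·(f + f² + … + f^3).
≈ 8.202 × (0.1487 + 0.0221 + 0.0033) ≈ 8.202 × 0.1741 ≈ 1.428 μg/mL.

1.4 μg/mL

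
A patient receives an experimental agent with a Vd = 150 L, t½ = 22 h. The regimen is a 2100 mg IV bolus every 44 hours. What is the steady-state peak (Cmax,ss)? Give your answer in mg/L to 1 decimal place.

The dosing interval is 2 half-lives, so f = 2^(−2) = 0.25.
At steady state, R = 1/(1 − 0.25) = 4/3.
Single-dose peak C₀ = D/Vd = 2100/150 = 14 mg/L.
Steady-state peak Cmax,ss = C₀·R = 14 × 4/3 ≈ 18.667 mg/L.

18.7 mg/L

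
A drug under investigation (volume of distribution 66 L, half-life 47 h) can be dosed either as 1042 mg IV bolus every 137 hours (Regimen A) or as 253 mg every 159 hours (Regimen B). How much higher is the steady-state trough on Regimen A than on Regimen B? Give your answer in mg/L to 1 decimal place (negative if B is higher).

2.0 mg/L

Regimen A: f = (1/2)^(137/47) ≈ 0.1326; Cmin,ss = (1042/66)·f/(1−f) ≈ 2.414 mg/L.
Regimen B: f = (1/2)^(159/47) ≈ 0.0959; Cmin,ss = (253/66)·f/(1−f) ≈ 0.407 mg/L.
Difference ≈ 2.414 − 0.407 ≈ 2.007 mg/L.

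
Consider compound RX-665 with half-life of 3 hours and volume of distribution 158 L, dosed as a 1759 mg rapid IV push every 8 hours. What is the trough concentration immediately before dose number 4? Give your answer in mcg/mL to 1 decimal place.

2.1 mcg/mL

f = (1/2)^(τ/t½) = (1/2)^(8/3) ≈ 0.1575.
C₀ = D/Vd = 1759/158 ≈ 11.133 mcg/mL.
Before the 4th dose, 3 doses have been given. Superposition: Cmin = C₀·(f + f² + … + f^3).
≈ 11.133 × (0.1575 + 0.0248 + 0.0039) ≈ 11.133 × 0.1862 ≈ 2.073 mcg/mL.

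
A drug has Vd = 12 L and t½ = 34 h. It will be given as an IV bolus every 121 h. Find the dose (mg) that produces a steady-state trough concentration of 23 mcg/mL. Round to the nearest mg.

τ/t½ = 121/34 ≈ 3.5588, so f = (1/2)^(121/34) ≈ 0.084857.
Cmin,ss = (D/Vd)·f/(1−f), so D = Cmin,ss·Vd·(1−f)/f.
D = 23 × 12 × (1−f)/f ≈ 23 × 12 × 10.78453 ≈ 2976.53 mg.

2977 mg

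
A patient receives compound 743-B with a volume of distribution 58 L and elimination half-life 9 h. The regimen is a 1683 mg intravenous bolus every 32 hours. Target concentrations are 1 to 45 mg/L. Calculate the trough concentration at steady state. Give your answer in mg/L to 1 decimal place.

2.7 mg/L

τ/t½ = 32/9 ≈ 3.5556, so fraction remaining f = (1/2)^(32/9) ≈ 0.0850.
At steady state, accumulation factor R = 1/(1 − e^(−kτ)) ≈ 1.0929.
Each bolus raises the concentration by D/Vd = 1683/58 ≈ 29.017 mg/L.
Steady-state peak Cmax,ss = C₀·R ≈ 29.017 × 1.0929 ≈ 31.713 mg/L.
One interval later, Cmin,ss = Cmax,ss·e^(−kτ) ≈ 31.713 × 0.0850 ≈ 2.696 mg/L.
Trough 2.7 mg/L vs MEC 1 mg/L: adequate.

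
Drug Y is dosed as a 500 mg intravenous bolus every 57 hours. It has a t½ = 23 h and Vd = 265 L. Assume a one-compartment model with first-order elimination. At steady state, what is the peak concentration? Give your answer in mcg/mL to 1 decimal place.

2.3 mcg/mL

Over one 57-h interval, 57/23 ≈ 2.4783 half-lives elapse, leaving f ≈ 0.1795 of each dose.
Accumulation ratio R = 1/(1 − f) ≈ 1/0.8205 ≈ 1.2188.
Single-dose peak C₀ = D/Vd = 500/265 ≈ 1.887 mcg/mL.
Steady-state peak Cmax,ss = C₀·R ≈ 1.887 × 1.2188 ≈ 2.300 mcg/mL.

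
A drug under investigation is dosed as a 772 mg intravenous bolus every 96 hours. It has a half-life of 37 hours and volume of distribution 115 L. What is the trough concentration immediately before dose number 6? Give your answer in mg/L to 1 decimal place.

f = (1/2)^(τ/t½) = (1/2)^(96/37) ≈ 0.1656.
C₀ = D/Vd = 772/115 ≈ 6.713 mg/L.
Before the 6th dose, 5 doses have been given. Superposition: Cmin = C₀·(f + f² + … + f^5).
≈ 6.713 × (0.1656 + 0.0274 + 0.0045 + 0.0008 + 0.0001) ≈ 6.713 × 0.1984 ≈ 1.332 mg/L.

1.3 mg/L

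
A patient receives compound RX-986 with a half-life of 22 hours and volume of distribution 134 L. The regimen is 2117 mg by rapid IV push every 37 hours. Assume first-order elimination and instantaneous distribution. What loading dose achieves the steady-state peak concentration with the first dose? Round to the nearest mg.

3076 mg

f = (1/2)^(37/22) ≈ 0.311690; accumulation ratio R = 1/(1−f) ≈ 1.45283.
Loading dose to hit Cmax,ss on first dose: D_load = D_maint·R ≈ 2117 × 1.45283 ≈ 3075.64 mg.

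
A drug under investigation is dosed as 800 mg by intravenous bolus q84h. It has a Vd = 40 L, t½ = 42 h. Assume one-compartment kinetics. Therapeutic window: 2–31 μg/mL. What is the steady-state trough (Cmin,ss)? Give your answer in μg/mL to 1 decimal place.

6.7 μg/mL

τ = 84 h = 2 half-lives, so f = (1/2)^2 = 0.25.
At steady state, R = 1/(1 − 0.25) = 4/3.
Single-dose peak C₀ = D/Vd = 800/40 = 20 μg/mL.
Steady-state peak Cmax,ss = C₀·R = 20 × 4/3 ≈ 26.667 μg/mL.
Steady-state trough Cmin,ss = Cmax,ss·f ≈ 26.667 × 0.25 ≈ 6.667 μg/mL.
Trough 6.7 μg/mL vs MEC 2 μg/mL: adequate.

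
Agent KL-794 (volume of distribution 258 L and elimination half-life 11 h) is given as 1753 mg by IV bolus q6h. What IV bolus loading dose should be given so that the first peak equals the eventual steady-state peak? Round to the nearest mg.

5568 mg

f = (1/2)^(6/11) ≈ 0.685175; accumulation ratio R = 1/(1−f) ≈ 3.17637.
Loading dose to hit Cmax,ss on first dose: D_load = D_maint·R ≈ 1753 × 3.17637 ≈ 5568.18 mg.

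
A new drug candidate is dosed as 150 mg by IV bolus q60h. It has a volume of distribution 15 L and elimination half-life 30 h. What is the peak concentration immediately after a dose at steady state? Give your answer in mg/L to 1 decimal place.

τ = 60 h = 2 half-lives, so f = (1/2)^2 = 0.25.
Accumulation ratio R = 1/(1 − f) = 1/0.75 = 4/3.
Single-dose peak C₀ = D/Vd = 150/15 = 10 mg/L.
Steady-state peak Cmax,ss = C₀·R = 10 × 4/3 ≈ 13.333 mg/L.

13.3 mg/L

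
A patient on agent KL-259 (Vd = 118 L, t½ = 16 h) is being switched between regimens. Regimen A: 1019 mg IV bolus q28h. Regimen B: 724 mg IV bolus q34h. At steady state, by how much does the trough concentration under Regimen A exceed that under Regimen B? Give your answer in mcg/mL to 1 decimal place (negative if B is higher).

Regimen A: f = (1/2)^(28/16) ≈ 0.2973; Cmin,ss = (1019/118)·f/(1−f) ≈ 3.654 mcg/mL.
Regimen B: f = (1/2)^(34/16) ≈ 0.2293; Cmin,ss = (724/118)·f/(1−f) ≈ 1.825 mcg/mL.
Difference ≈ 3.654 − 1.825 ≈ 1.829 mcg/mL.

1.8 mcg/mL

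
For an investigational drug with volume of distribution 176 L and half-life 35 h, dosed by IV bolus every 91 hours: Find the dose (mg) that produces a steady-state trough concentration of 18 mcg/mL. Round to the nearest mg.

16039 mg

τ/t½ = 91/35 ≈ 2.6, so f = (1/2)^(91/35) ≈ 0.164938.
Cmin,ss = (D/Vd)·f/(1−f), so D = Cmin,ss·Vd·(1−f)/f.
D = 18 × 176 × (1−f)/f ≈ 18 × 176 × 5.06288 ≈ 16039.20 mg.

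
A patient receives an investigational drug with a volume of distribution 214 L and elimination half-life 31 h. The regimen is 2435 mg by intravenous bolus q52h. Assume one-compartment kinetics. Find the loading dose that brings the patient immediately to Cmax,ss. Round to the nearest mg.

3543 mg

f = (1/2)^(52/31) ≈ 0.312641; accumulation ratio R = 1/(1−f) ≈ 1.45484.
Loading dose to hit Cmax,ss on first dose: D_load = D_maint·R ≈ 2435 × 1.45484 ≈ 3542.54 mg.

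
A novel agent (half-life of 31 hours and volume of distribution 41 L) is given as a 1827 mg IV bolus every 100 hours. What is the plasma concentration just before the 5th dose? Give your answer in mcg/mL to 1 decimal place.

5.3 mcg/mL

f = (1/2)^(τ/t½) = (1/2)^(100/31) ≈ 0.1069.
C₀ = D/Vd = 1827/41 ≈ 44.561 mcg/mL.
Before the 5th dose, 4 doses have been given. Superposition: Cmin = C₀·(f + f² + … + f^4).
≈ 44.561 × (0.1069 + 0.0114 + 0.0012 + 0.0001) ≈ 44.561 × 0.1196 ≈ 5.329 mcg/mL.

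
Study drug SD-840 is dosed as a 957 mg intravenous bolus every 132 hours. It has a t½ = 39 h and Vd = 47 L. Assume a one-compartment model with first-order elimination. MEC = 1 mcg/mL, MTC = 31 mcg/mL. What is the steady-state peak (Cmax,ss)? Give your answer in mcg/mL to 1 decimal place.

22.5 mcg/mL

Over one 132-h interval, 132/39 ≈ 3.3846 half-lives elapse, leaving f ≈ 0.0957 of each dose.
Accumulation ratio R = 1/(1 − f) ≈ 1/0.9043 ≈ 1.1058.
Each bolus raises the concentration by D/Vd = 957/47 ≈ 20.362 mcg/mL.
Cmax,ss = C₀/(1 − f) ≈ 20.362/0.9043 ≈ 22.517 mcg/mL.
Peak 22.5 mcg/mL vs MTC 31 mcg/mL: below toxic threshold.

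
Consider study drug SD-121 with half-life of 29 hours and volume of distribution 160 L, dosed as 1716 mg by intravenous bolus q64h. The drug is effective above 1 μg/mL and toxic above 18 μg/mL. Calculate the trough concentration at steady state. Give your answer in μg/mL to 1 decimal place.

τ/t½ = 64/29 ≈ 2.2069, so fraction remaining f = (1/2)^(64/29) ≈ 0.2166.
Single-dose peak C₀ = D/Vd = 1716/160 ≈ 10.725 μg/mL.
Steady-state trough Cmin,ss = C₀·f/(1−f) ≈ 10.725 × 0.2166/0.7834 ≈ 2.965 μg/mL.
Trough 3.0 μg/mL vs MEC 1 μg/mL: adequate.

3.0 μg/mL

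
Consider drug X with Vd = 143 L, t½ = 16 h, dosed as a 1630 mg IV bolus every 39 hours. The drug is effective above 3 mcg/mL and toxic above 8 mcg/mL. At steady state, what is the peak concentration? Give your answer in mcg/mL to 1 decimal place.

14.0 mcg/mL

k = ln2/t½ = ln2/16 ≈ 0.043322 h⁻¹; fraction remaining f = e^(−kτ) = e^(−0.043322×39) ≈ 0.1846.
At steady state, accumulation factor R = 1/(1 − e^(−kτ)) ≈ 1.2264.
Each bolus raises the concentration by D/Vd = 1630/143 ≈ 11.399 mcg/mL.
Steady-state peak Cmax,ss = C₀·R ≈ 11.399 × 1.2264 ≈ 13.980 mcg/mL.
Peak 14.0 mcg/mL vs MTC 8 mcg/mL: exceeds toxic threshold.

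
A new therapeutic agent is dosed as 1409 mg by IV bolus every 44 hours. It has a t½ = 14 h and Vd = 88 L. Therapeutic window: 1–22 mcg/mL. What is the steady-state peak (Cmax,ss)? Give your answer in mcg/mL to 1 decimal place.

τ/t½ = 44/14 ≈ 3.1429, so fraction remaining f = (1/2)^(44/14) ≈ 0.1132.
At steady state, accumulation factor R = 1/(1 − e^(−kτ)) ≈ 1.1276.
Single-dose peak C₀ = D/Vd = 1409/88 ≈ 16.011 mcg/mL.
Cmax,ss = C₀/(1 − f) ≈ 16.011/0.8868 ≈ 18.055 mcg/mL.
Peak 18.1 mcg/mL vs MTC 22 mcg/mL: below toxic threshold.

18.1 mcg/mL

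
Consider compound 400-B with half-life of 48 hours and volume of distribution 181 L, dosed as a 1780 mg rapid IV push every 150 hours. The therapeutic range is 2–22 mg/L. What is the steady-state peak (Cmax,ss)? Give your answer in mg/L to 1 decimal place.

Over one 150-h interval, 150/48 ≈ 3.125 half-lives elapse, leaving f ≈ 0.1146 of each dose.
At steady state, accumulation factor R = 1/(1 − e^(−kτ)) ≈ 1.1294.
Single-dose peak C₀ = D/Vd = 1780/181 ≈ 9.834 mg/L.
Cmax,ss = C₀/(1 − f) ≈ 9.834/0.8854 ≈ 11.107 mg/L.
Peak 11.1 mg/L vs MTC 22 mg/L: below toxic threshold.

11.1 mg/L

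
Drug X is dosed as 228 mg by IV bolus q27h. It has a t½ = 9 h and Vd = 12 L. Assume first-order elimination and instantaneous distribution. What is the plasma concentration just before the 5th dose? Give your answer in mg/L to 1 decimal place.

2.7 mg/L

f = (1/2)^(τ/t½) = (1/2)^(27/9) ≈ 0.1250.
C₀ = D/Vd = 228/12 ≈ 19.000 mg/L.
Before the 5th dose, 4 doses have been given. Superposition: Cmin = C₀·(f + f² + … + f^4).
≈ 19.000 × (0.1250 + 0.0156 + 0.0020 + 0.0002) ≈ 19.000 × 0.1428 ≈ 2.713 mg/L.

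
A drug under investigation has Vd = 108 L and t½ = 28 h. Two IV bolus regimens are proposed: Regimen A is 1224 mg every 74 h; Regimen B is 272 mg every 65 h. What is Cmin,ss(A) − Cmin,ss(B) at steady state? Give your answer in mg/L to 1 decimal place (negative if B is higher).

1.5 mg/L

Regimen A: f = (1/2)^(74/28) ≈ 0.1601; Cmin,ss = (1224/108)·f/(1−f) ≈ 2.160 mg/L.
Regimen B: f = (1/2)^(65/28) ≈ 0.2001; Cmin,ss = (272/108)·f/(1−f) ≈ 0.630 mg/L.
Difference ≈ 2.160 − 0.630 ≈ 1.530 mg/L.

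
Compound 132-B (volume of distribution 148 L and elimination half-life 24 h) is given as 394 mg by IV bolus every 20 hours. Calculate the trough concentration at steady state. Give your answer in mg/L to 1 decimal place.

Over one 20-h interval, 20/24 ≈ 0.83333 half-lives elapse, leaving f ≈ 0.5612 of each dose.
Single-dose peak C₀ = D/Vd = 394/148 ≈ 2.662 mg/L.
Steady-state trough Cmin,ss = C₀·f/(1−f) ≈ 2.662 × 0.5612/0.4388 ≈ 3.405 mg/L.

3.4 mg/L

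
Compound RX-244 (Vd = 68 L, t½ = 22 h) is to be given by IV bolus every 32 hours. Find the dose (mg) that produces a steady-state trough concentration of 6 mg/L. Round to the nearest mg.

τ/t½ = 32/22 ≈ 1.4545, so f = (1/2)^(32/22) ≈ 0.364870.
Cmin,ss = (D/Vd)·f/(1−f), so D = Cmin,ss·Vd·(1−f)/f.
D = 6 × 68 × (1−f)/f ≈ 6 × 68 × 1.74070 ≈ 710.21 mg.

710 mg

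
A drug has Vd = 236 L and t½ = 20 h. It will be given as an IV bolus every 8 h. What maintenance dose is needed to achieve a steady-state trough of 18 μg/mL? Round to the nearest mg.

τ/t½ = 8/20 ≈ 0.4, so f = (1/2)^(8/20) ≈ 0.757858.
Cmin,ss = (D/Vd)·f/(1−f), so D = Cmin,ss·Vd·(1−f)/f.
D = 18 × 236 × (1−f)/f ≈ 18 × 236 × 0.31951 ≈ 1357.28 mg.

1357 mg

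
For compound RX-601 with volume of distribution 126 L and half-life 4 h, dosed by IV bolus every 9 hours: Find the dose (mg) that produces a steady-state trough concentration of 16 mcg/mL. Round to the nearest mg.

7574 mg

τ/t½ = 9/4 ≈ 2.25, so f = (1/2)^(9/4) ≈ 0.210224.
Cmin,ss = (D/Vd)·f/(1−f), so D = Cmin,ss·Vd·(1−f)/f.
D = 16 × 126 × (1−f)/f ≈ 16 × 126 × 3.75683 ≈ 7573.77 mg.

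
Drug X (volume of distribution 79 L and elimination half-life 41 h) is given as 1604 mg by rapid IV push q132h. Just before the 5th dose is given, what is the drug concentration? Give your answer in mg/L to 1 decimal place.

f = (1/2)^(τ/t½) = (1/2)^(132/41) ≈ 0.1074.
C₀ = D/Vd = 1604/79 ≈ 20.304 mg/L.
Before the 5th dose, 4 doses have been given. Superposition: Cmin = C₀·(f + f² + … + f^4).
≈ 20.304 × (0.1074 + 0.0115 + 0.0012 + 0.0001) ≈ 20.304 × 0.1202 ≈ 2.441 mg/L.

2.4 mg/L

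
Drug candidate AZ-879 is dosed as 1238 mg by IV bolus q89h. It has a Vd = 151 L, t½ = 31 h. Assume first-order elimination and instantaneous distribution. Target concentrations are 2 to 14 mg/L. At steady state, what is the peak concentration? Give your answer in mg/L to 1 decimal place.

9.5 mg/L

Over one 89-h interval, 89/31 ≈ 2.871 half-lives elapse, leaving f ≈ 0.1367 of each dose.
At steady state, accumulation factor R = 1/(1 − e^(−kτ)) ≈ 1.1583.
Each bolus raises the concentration by D/Vd = 1238/151 ≈ 8.199 mg/L.
Steady-state peak Cmax,ss = C₀·R ≈ 8.199 × 1.1583 ≈ 9.497 mg/L.
Peak 9.5 mg/L vs MTC 14 mg/L: below toxic threshold.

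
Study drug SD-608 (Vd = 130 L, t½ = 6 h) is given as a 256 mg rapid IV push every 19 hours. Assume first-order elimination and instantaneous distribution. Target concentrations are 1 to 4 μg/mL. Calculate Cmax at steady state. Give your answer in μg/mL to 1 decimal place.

k = ln2/t½ = ln2/6 ≈ 0.115525 h⁻¹; fraction remaining f = e^(−kτ) = e^(−0.115525×19) ≈ 0.1114.
At steady state, accumulation factor R = 1/(1 − e^(−kτ)) ≈ 1.1254.
Single-dose peak C₀ = D/Vd = 256/130 ≈ 1.969 μg/mL.
Cmax,ss = C₀/(1 − f) ≈ 1.969/0.8886 ≈ 2.216 μg/mL.
Peak 2.2 μg/mL vs MTC 4 μg/mL: below toxic threshold.

2.2 μg/mL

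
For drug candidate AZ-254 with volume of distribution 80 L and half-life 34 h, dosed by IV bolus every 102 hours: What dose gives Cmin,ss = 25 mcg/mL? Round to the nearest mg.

14000 mg

τ/t½ = 102/34 ≈ 3, so f = (1/2)^(102/34) ≈ 0.125000.
Cmin,ss = (D/Vd)·f/(1−f), so D = Cmin,ss·Vd·(1−f)/f.
D = 25 × 80 × (1−f)/f ≈ 25 × 80 × 7.00000 ≈ 14000.00 mg.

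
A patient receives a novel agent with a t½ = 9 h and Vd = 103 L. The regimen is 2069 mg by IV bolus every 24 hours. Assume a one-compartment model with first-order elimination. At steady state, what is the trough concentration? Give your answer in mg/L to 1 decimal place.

3.8 mg/L

τ/t½ = 24/9 ≈ 2.6667, so fraction remaining f = (1/2)^(24/9) ≈ 0.1575.
At steady state, accumulation factor R = 1/(1 − e^(−kτ)) ≈ 1.1869.
Single-dose peak C₀ = D/Vd = 2069/103 ≈ 20.087 mg/L.
Cmax,ss = C₀/(1 − f) ≈ 20.087/0.8425 ≈ 23.842 mg/L.
Steady-state trough Cmin,ss = Cmax,ss·f ≈ 23.842 × 0.1575 ≈ 3.755 mg/L.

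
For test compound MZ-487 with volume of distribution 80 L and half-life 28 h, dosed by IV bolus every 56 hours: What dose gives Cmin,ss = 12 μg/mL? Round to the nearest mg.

2880 mg

τ/t½ = 56/28 ≈ 2, so f = (1/2)^(56/28) ≈ 0.250000.
Cmin,ss = (D/Vd)·f/(1−f), so D = Cmin,ss·Vd·(1−f)/f.
D = 12 × 80 × (1−f)/f ≈ 12 × 80 × 3.00000 ≈ 2880.00 mg.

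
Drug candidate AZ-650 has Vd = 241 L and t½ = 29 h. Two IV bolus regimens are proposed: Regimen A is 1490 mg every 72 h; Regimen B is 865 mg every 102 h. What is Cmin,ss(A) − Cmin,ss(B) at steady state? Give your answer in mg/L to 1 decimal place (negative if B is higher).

Regimen A: f = (1/2)^(72/29) ≈ 0.1789; Cmin,ss = (1490/241)·f/(1−f) ≈ 1.347 mg/L.
Regimen B: f = (1/2)^(102/29) ≈ 0.0873; Cmin,ss = (865/241)·f/(1−f) ≈ 0.343 mg/L.
Difference ≈ 1.347 − 0.343 ≈ 1.004 mg/L.

1.0 mg/L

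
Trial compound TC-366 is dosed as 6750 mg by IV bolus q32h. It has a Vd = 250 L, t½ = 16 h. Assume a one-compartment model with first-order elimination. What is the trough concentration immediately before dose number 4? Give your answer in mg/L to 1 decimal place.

8.9 mg/L

f = (1/2)^(τ/t½) = (1/2)^(32/16) ≈ 0.2500.
C₀ = D/Vd = 6750/250 ≈ 27.000 mg/L.
Before the 4th dose, 3 doses have been given. Superposition: Cmin = C₀·(f + f² + … + f^3).
≈ 27.000 × (0.2500 + 0.0625 + 0.0156) ≈ 27.000 × 0.3281 ≈ 8.859 mg/L.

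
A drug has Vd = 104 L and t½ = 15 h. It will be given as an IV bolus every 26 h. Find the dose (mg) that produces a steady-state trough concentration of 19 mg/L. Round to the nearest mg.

τ/t½ = 26/15 ≈ 1.7333, so f = (1/2)^(26/15) ≈ 0.300756.
Cmin,ss = (D/Vd)·f/(1−f), so D = Cmin,ss·Vd·(1−f)/f.
D = 19 × 104 × (1−f)/f ≈ 19 × 104 × 2.32495 ≈ 4594.10 mg.

4594 mg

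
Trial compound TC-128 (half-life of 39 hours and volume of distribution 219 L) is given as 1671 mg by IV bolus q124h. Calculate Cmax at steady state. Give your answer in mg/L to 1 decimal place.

8.6 mg/L

Over one 124-h interval, 124/39 ≈ 3.1795 half-lives elapse, leaving f ≈ 0.1104 of each dose.
At steady state, accumulation factor R = 1/(1 − e^(−kτ)) ≈ 1.1241.
Each bolus raises the concentration by D/Vd = 1671/219 ≈ 7.630 mg/L.
Steady-state peak Cmax,ss = C₀·R ≈ 7.630 × 1.1241 ≈ 8.577 mg/L.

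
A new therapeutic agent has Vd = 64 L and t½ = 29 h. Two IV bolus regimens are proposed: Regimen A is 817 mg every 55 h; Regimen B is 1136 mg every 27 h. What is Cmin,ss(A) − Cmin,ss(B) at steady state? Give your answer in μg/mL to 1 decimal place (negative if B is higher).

Regimen A: f = (1/2)^(55/29) ≈ 0.2686; Cmin,ss = (817/64)·f/(1−f) ≈ 4.688 μg/mL.
Regimen B: f = (1/2)^(27/29) ≈ 0.5245; Cmin,ss = (1136/64)·f/(1−f) ≈ 19.579 μg/mL.
Difference ≈ 4.688 − 19.579 ≈ -14.891 μg/mL.

-14.9 μg/mL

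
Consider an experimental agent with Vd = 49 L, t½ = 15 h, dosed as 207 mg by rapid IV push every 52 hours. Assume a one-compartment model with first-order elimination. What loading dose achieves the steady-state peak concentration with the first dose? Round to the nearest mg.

228 mg

f = (1/2)^(52/15) ≈ 0.090454; accumulation ratio R = 1/(1−f) ≈ 1.09945.
Loading dose to hit Cmax,ss on first dose: D_load = D_maint·R ≈ 207 × 1.09945 ≈ 227.59 mg.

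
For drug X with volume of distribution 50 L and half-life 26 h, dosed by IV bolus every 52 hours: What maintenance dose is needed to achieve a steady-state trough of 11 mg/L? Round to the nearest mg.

τ/t½ = 52/26 ≈ 2, so f = (1/2)^(52/26) ≈ 0.250000.
Cmin,ss = (D/Vd)·f/(1−f), so D = Cmin,ss·Vd·(1−f)/f.
D = 11 × 50 × (1−f)/f ≈ 11 × 50 × 3.00000 ≈ 1650.00 mg.

1650 mg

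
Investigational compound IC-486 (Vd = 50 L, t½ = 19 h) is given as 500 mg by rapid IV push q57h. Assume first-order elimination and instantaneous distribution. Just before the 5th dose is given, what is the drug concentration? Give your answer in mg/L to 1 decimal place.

f = (1/2)^(τ/t½) = (1/2)^(57/19) ≈ 0.1250.
C₀ = D/Vd = 500/50 ≈ 10.000 mg/L.
Before the 5th dose, 4 doses have been given. Superposition: Cmin = C₀·(f + f² + … + f^4).
≈ 10.000 × (0.1250 + 0.0156 + 0.0020 + 0.0002) ≈ 10.000 × 0.1428 ≈ 1.428 mg/L.

1.4 mg/L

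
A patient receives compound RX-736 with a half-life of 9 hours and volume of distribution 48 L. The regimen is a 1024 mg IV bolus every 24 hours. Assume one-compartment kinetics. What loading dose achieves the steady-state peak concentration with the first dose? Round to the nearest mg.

f = (1/2)^(24/9) ≈ 0.157490; accumulation ratio R = 1/(1−f) ≈ 1.18693.
Loading dose to hit Cmax,ss on first dose: D_load = D_maint·R ≈ 1024 × 1.18693 ≈ 1215.42 mg.

1215 mg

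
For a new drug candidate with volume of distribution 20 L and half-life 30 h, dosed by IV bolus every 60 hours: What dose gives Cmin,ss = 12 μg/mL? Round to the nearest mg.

720 mg

τ/t½ = 60/30 ≈ 2, so f = (1/2)^(60/30) ≈ 0.250000.
Cmin,ss = (D/Vd)·f/(1−f), so D = Cmin,ss·Vd·(1−f)/f.
D = 12 × 20 × (1−f)/f ≈ 12 × 20 × 3.00000 ≈ 720.00 mg.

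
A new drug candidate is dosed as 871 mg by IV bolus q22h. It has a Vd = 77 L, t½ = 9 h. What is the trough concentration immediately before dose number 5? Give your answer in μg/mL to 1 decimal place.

2.5 μg/mL

f = (1/2)^(τ/t½) = (1/2)^(22/9) ≈ 0.1837.
C₀ = D/Vd = 871/77 ≈ 11.312 μg/mL.
Before the 5th dose, 4 doses have been given. Superposition: Cmin = C₀·(f + f² + … + f^4).
≈ 11.312 × (0.1837 + 0.0337 + 0.0062 + 0.0011) ≈ 11.312 × 0.2247 ≈ 2.542 μg/mL.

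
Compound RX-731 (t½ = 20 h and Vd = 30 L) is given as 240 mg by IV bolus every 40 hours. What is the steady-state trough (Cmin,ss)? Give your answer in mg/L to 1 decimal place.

The dosing interval is 2 half-lives, so f = 2^(−2) = 0.25.
At steady state, R = 1/(1 − 0.25) = 4/3.
Single-dose peak C₀ = D/Vd = 240/30 = 8 mg/L.
Steady-state peak Cmax,ss = C₀·R = 8 × 4/3 ≈ 10.667 mg/L.
Steady-state trough Cmin,ss = Cmax,ss·f ≈ 10.667 × 0.25 ≈ 2.667 mg/L.

2.7 mg/L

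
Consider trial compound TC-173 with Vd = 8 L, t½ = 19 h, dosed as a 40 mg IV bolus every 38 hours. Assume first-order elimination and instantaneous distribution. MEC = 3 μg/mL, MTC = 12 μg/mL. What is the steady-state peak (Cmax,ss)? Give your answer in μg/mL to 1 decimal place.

The dosing interval is 2 half-lives, so f = 2^(−2) = 0.25.
Accumulation ratio R = 1/(1 − f) = 1/0.75 = 4/3.
Single-dose peak C₀ = D/Vd = 40/8 = 5 μg/mL.
Steady-state peak Cmax,ss = C₀·R = 5 × 4/3 ≈ 6.667 μg/mL.
Peak 6.7 μg/mL vs MTC 12 μg/mL: below toxic threshold.

6.7 μg/mL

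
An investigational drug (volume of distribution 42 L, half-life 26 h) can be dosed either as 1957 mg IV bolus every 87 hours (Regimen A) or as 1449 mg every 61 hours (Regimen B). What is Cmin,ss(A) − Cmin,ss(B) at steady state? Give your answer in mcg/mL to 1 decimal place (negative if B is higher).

-3.4 mcg/mL

Regimen A: f = (1/2)^(87/26) ≈ 0.0983; Cmin,ss = (1957/42)·f/(1−f) ≈ 5.080 mcg/mL.
Regimen B: f = (1/2)^(61/26) ≈ 0.1967; Cmin,ss = (1449/42)·f/(1−f) ≈ 8.448 mcg/mL.
Difference ≈ 5.080 − 8.448 ≈ -3.368 mcg/mL.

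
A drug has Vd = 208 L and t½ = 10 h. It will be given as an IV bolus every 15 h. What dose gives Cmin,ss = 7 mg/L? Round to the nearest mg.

2662 mg

τ/t½ = 15/10 ≈ 1.5, so f = (1/2)^(15/10) ≈ 0.353553.
Cmin,ss = (D/Vd)·f/(1−f), so D = Cmin,ss·Vd·(1−f)/f.
D = 7 × 208 × (1−f)/f ≈ 7 × 208 × 1.82843 ≈ 2662.19 mg.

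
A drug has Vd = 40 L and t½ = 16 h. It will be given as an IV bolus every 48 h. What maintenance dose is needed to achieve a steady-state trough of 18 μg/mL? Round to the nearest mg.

5040 mg

τ/t½ = 48/16 ≈ 3, so f = (1/2)^(48/16) ≈ 0.125000.
Cmin,ss = (D/Vd)·f/(1−f), so D = Cmin,ss·Vd·(1−f)/f.
D = 18 × 40 × (1−f)/f ≈ 18 × 40 × 7.00000 ≈ 5040.00 mg.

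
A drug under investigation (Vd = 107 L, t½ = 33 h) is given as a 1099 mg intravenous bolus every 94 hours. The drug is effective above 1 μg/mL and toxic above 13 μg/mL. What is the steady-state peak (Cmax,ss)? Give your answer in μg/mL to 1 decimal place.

11.9 μg/mL

k = ln2/t½ = ln2/33 ≈ 0.021004 h⁻¹; fraction remaining f = e^(−kτ) = e^(−0.021004×94) ≈ 0.1388.
Accumulation ratio R = 1/(1 − f) ≈ 1/0.8612 ≈ 1.1612.
Each bolus raises the concentration by D/Vd = 1099/107 ≈ 10.271 μg/mL.
Steady-state peak Cmax,ss = C₀·R ≈ 10.271 × 1.1612 ≈ 11.927 μg/mL.
Peak 11.9 μg/mL vs MTC 13 μg/mL: below toxic threshold.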